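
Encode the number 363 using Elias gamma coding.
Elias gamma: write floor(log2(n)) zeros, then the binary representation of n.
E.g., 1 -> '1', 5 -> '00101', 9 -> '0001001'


num_bits = floor(log2(363)) + 1 = 9
leading_zeros = num_bits - 1 = 8
binary(363) = 101101011

Elias gamma(363) = '00000000' + '101101011' = 00000000101101011 (17 bits)


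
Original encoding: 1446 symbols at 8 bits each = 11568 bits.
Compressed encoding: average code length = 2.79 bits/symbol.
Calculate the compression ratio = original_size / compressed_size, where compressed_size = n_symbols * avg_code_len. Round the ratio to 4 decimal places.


original_size = n_symbols * orig_bits = 1446 * 8 = 11568 bits
compressed_size = n_symbols * avg_code_len = 1446 * 2.79 = 4034.34 bits
ratio = original_size / compressed_size = 11568 / 4034.34 = 2.8674

Compression ratio = 2.8674


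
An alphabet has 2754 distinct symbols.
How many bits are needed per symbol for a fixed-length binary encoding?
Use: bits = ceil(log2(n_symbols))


log2(2754) = 11.4273
Bracket: 2^11 = 2048 < 2754 <= 2^12 = 4096
So ceil(log2(2754)) = 12

bits = ceil(log2(2754)) = ceil(11.4273) = 12 bits


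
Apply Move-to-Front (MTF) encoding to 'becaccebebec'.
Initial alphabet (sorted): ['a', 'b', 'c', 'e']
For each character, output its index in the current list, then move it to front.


MTF encoding:
'b': index 1 in ['a', 'b', 'c', 'e'] -> ['b', 'a', 'c', 'e']
'e': index 3 in ['b', 'a', 'c', 'e'] -> ['e', 'b', 'a', 'c']
'c': index 3 in ['e', 'b', 'a', 'c'] -> ['c', 'e', 'b', 'a']
'a': index 3 in ['c', 'e', 'b', 'a'] -> ['a', 'c', 'e', 'b']
'c': index 1 in ['a', 'c', 'e', 'b'] -> ['c', 'a', 'e', 'b']
'c': index 0 in ['c', 'a', 'e', 'b'] -> ['c', 'a', 'e', 'b']
'e': index 2 in ['c', 'a', 'e', 'b'] -> ['e', 'c', 'a', 'b']
'b': index 3 in ['e', 'c', 'a', 'b'] -> ['b', 'e', 'c', 'a']
'e': index 1 in ['b', 'e', 'c', 'a'] -> ['e', 'b', 'c', 'a']
'b': index 1 in ['e', 'b', 'c', 'a'] -> ['b', 'e', 'c', 'a']
'e': index 1 in ['b', 'e', 'c', 'a'] -> ['e', 'b', 'c', 'a']
'c': index 2 in ['e', 'b', 'c', 'a'] -> ['c', 'e', 'b', 'a']


Output: [1, 3, 3, 3, 1, 0, 2, 3, 1, 1, 1, 2]


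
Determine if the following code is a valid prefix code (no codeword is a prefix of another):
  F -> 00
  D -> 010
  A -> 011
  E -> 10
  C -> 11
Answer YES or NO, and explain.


Checking each pair (does one codeword prefix another?):
  F='00' vs D='010': no prefix
  F='00' vs A='011': no prefix
  F='00' vs E='10': no prefix
  F='00' vs C='11': no prefix
  D='010' vs F='00': no prefix
  D='010' vs A='011': no prefix
  D='010' vs E='10': no prefix
  D='010' vs C='11': no prefix
  A='011' vs F='00': no prefix
  A='011' vs D='010': no prefix
  A='011' vs E='10': no prefix
  A='011' vs C='11': no prefix
  E='10' vs F='00': no prefix
  E='10' vs D='010': no prefix
  E='10' vs A='011': no prefix
  E='10' vs C='11': no prefix
  C='11' vs F='00': no prefix
  C='11' vs D='010': no prefix
  C='11' vs A='011': no prefix
  C='11' vs E='10': no prefix
No violation found over all pairs.

YES -- this is a valid prefix code. No codeword is a prefix of any other codeword.


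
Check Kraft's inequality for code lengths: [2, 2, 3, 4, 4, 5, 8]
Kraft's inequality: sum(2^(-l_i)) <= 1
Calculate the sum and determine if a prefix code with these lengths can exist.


Sum = 2^(-2) + 2^(-2) + 2^(-3) + 2^(-4) + 2^(-4) + 2^(-5) + 2^(-8)
    = 0.25 + 0.25 + 0.125 + 0.0625 + 0.0625 + 0.03125 + 0.00390625
    = 201/256 = 0.78515625
Since 0.78515625 <= 1, Kraft's inequality IS satisfied.
A prefix code with these lengths CAN exist.

Kraft sum = 0.78515625. Satisfied.


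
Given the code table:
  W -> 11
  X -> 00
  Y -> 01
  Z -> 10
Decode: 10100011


Decoding:
10 -> Z
10 -> Z
00 -> X
11 -> W


Result: ZZXW


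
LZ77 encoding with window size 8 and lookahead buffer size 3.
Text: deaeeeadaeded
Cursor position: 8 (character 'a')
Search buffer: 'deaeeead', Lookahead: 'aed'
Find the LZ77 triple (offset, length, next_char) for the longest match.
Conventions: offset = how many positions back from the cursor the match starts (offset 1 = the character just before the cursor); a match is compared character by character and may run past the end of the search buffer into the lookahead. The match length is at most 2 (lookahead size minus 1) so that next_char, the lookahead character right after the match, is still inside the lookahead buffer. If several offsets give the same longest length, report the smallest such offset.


Try each offset into the search buffer:
  offset=1 (pos 7, char 'd'): match length 0
  offset=2 (pos 6, char 'a'): match length 1
  offset=3 (pos 5, char 'e'): match length 0
  offset=4 (pos 4, char 'e'): match length 0
  offset=5 (pos 3, char 'e'): match length 0
  offset=6 (pos 2, char 'a'): match length 2
  offset=7 (pos 1, char 'e'): match length 0
  offset=8 (pos 0, char 'd'): match length 0
Longest match has length 2 at offset 6.
next_char = character at position 8 + 2 = 10 -> 'd'

Best match: offset=6, length=2 (matching 'ae' starting at position 2)
LZ77 triple: (6, 2, 'd')


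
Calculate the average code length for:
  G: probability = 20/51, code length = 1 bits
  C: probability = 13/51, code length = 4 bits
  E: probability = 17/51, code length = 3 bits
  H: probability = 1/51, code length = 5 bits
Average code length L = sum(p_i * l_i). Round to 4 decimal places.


Weighted contributions p_i * l_i:
  G: (20/51) * 1 = 20/51
  C: (13/51) * 4 = 52/51
  E: (17/51) * 3 = 51/51
  H: (1/51) * 5 = 5/51
Sum = (20 + 52 + 51 + 5)/51 = 128/51

L = 128/51 = 2.5098 bits/symbol


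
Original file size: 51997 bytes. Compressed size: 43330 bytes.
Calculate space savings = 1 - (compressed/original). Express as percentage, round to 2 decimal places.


ratio = compressed/original = 43330/51997 = 0.833317
savings = 1 - ratio = 1 - 0.833317 = 0.166683
as a percentage: 0.166683 * 100 = 16.67%

Space savings = 1 - 43330/51997 = 16.67%


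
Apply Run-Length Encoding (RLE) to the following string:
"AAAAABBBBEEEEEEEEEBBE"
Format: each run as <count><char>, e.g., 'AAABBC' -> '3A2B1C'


Scanning runs left to right:
  i=0: run of 'A' x 5 -> '5A'
  i=5: run of 'B' x 4 -> '4B'
  i=9: run of 'E' x 9 -> '9E'
  i=18: run of 'B' x 2 -> '2B'
  i=20: run of 'E' x 1 -> '1E'

RLE = 5A4B9E2B1E


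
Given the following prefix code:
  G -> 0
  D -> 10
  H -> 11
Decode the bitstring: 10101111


Decoding step by step:
Bits 10 -> D
Bits 10 -> D
Bits 11 -> H
Bits 11 -> H


Decoded message: DDHH


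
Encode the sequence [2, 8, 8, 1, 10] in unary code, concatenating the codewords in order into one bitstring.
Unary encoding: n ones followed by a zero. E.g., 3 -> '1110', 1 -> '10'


Encode each number as n ones followed by a terminating 0:
  2 -> 110 (3 bits)
  8 -> 111111110 (9 bits)
  8 -> 111111110 (9 bits)
  1 -> 10 (2 bits)
  10 -> 11111111110 (11 bits)
Total length = 3 + 9 + 9 + 2 + 11 = 34 bits.

Unary([2, 8, 8, 1, 10]) = 1101111111101111111101011111111110 (34 bits)


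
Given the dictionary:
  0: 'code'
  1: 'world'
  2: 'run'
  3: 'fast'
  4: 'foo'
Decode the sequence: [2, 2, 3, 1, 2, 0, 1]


Look up each index in the dictionary:
  2 -> 'run'
  2 -> 'run'
  3 -> 'fast'
  1 -> 'world'
  2 -> 'run'
  0 -> 'code'
  1 -> 'world'

Decoded: "run run fast world run code world"


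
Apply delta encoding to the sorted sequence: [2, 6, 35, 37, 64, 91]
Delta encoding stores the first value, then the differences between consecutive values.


First value: 2
Deltas:
  6 - 2 = 4
  35 - 6 = 29
  37 - 35 = 2
  64 - 37 = 27
  91 - 64 = 27


Delta encoded: [2, 4, 29, 2, 27, 27]


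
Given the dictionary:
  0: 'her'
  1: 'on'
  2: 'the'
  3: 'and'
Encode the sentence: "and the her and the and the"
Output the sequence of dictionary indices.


Look up each word in the dictionary:
  'and' -> 3
  'the' -> 2
  'her' -> 0
  'and' -> 3
  'the' -> 2
  'and' -> 3
  'the' -> 2

Encoded: [3, 2, 0, 3, 2, 3, 2]


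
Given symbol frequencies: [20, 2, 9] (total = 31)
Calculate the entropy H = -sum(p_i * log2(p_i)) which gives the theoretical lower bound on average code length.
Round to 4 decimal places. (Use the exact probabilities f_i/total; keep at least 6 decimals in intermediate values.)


Per-symbol terms -p_i * log2(p_i) with p_i = f_i/31:
  p = 20/31 = 0.645161: log2(p) = -0.632268, -p*log2(p) = 0.407915
  p = 2/31 = 0.064516: log2(p) = -3.954196, -p*log2(p) = 0.255109
  p = 9/31 = 0.290323: log2(p) = -1.784271, -p*log2(p) = 0.518014
H = 0.407915 + 0.255109 + 0.518014 = 1.181038

H = 1.181 bits/symbol


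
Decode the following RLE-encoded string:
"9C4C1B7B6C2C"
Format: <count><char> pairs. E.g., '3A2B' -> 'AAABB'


Expanding each <count><char> pair:
  9C -> 'CCCCCCCCC'
  4C -> 'CCCC'
  1B -> 'B'
  7B -> 'BBBBBBB'
  6C -> 'CCCCCC'
  2C -> 'CC'

Decoded = CCCCCCCCCCCCCBBBBBBBBCCCCCCCC


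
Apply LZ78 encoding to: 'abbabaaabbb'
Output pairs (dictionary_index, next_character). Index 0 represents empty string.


LZ78 encoding steps:
Dictionary: {0: ''}
Step 1: w='' (idx 0), next='a' -> output (0, 'a'), add 'a' as idx 1
Step 2: w='' (idx 0), next='b' -> output (0, 'b'), add 'b' as idx 2
Step 3: w='b' (idx 2), next='a' -> output (2, 'a'), add 'ba' as idx 3
Step 4: w='ba' (idx 3), next='a' -> output (3, 'a'), add 'baa' as idx 4
Step 5: w='a' (idx 1), next='b' -> output (1, 'b'), add 'ab' as idx 5
Step 6: w='b' (idx 2), next='b' -> output (2, 'b'), add 'bb' as idx 6


Encoded: [(0, 'a'), (0, 'b'), (2, 'a'), (3, 'a'), (1, 'b'), (2, 'b')]


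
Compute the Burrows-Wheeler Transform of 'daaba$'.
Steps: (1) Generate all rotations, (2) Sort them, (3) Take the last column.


Rotations (sorted):
  0: $daaba -> last char: a
  1: a$daab -> last char: b
  2: aaba$d -> last char: d
  3: aba$da -> last char: a
  4: ba$daa -> last char: a
  5: daaba$ -> last char: $


BWT = abdaa$


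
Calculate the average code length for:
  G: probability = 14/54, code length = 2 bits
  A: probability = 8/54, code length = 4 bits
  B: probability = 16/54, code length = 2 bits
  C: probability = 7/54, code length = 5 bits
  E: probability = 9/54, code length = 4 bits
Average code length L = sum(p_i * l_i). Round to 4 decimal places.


Weighted contributions p_i * l_i:
  G: (14/54) * 2 = 28/54
  A: (8/54) * 4 = 32/54
  B: (16/54) * 2 = 32/54
  C: (7/54) * 5 = 35/54
  E: (9/54) * 4 = 36/54
Sum = (28 + 32 + 32 + 35 + 36)/54 = 163/54

L = 163/54 = 3.0185 bits/symbol


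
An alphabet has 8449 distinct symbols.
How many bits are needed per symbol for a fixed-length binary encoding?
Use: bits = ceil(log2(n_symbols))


log2(8449) = 13.0446
Bracket: 2^13 = 8192 < 8449 <= 2^14 = 16384
So ceil(log2(8449)) = 14

bits = ceil(log2(8449)) = ceil(13.0446) = 14 bits


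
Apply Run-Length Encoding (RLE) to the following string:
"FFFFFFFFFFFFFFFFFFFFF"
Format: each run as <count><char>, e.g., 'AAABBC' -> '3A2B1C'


Scanning runs left to right:
  i=0: run of 'F' x 21 -> '21F'

RLE = 21F


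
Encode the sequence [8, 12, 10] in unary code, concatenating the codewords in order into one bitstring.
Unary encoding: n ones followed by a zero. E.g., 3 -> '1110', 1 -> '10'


Encode each number as n ones followed by a terminating 0:
  8 -> 111111110 (9 bits)
  12 -> 1111111111110 (13 bits)
  10 -> 11111111110 (11 bits)
Total length = 9 + 13 + 11 = 33 bits.

Unary([8, 12, 10]) = 111111110111111111111011111111110 (33 bits)


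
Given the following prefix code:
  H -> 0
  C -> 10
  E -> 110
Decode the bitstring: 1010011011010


Decoding step by step:
Bits 10 -> C
Bits 10 -> C
Bits 0 -> H
Bits 110 -> E
Bits 110 -> E
Bits 10 -> C


Decoded message: CCHEEC


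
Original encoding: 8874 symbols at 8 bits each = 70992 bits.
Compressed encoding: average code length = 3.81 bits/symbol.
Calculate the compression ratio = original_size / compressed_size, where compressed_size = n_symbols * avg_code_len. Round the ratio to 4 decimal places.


original_size = n_symbols * orig_bits = 8874 * 8 = 70992 bits
compressed_size = n_symbols * avg_code_len = 8874 * 3.81 = 33809.94 bits
ratio = original_size / compressed_size = 70992 / 33809.94 = 2.0997

Compression ratio = 2.0997


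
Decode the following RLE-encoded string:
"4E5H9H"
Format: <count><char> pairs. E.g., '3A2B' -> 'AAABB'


Expanding each <count><char> pair:
  4E -> 'EEEE'
  5H -> 'HHHHH'
  9H -> 'HHHHHHHHH'

Decoded = EEEEHHHHHHHHHHHHHH


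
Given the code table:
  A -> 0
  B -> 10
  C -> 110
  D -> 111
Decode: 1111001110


Decoding:
111 -> D
10 -> B
0 -> A
111 -> D
0 -> A


Result: DBADA


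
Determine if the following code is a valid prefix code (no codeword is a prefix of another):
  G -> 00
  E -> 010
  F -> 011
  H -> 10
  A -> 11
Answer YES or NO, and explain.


Checking each pair (does one codeword prefix another?):
  G='00' vs E='010': no prefix
  G='00' vs F='011': no prefix
  G='00' vs H='10': no prefix
  G='00' vs A='11': no prefix
  E='010' vs G='00': no prefix
  E='010' vs F='011': no prefix
  E='010' vs H='10': no prefix
  E='010' vs A='11': no prefix
  F='011' vs G='00': no prefix
  F='011' vs E='010': no prefix
  F='011' vs H='10': no prefix
  F='011' vs A='11': no prefix
  H='10' vs G='00': no prefix
  H='10' vs E='010': no prefix
  H='10' vs F='011': no prefix
  H='10' vs A='11': no prefix
  A='11' vs G='00': no prefix
  A='11' vs E='010': no prefix
  A='11' vs F='011': no prefix
  A='11' vs H='10': no prefix
No violation found over all pairs.

YES -- this is a valid prefix code. No codeword is a prefix of any other codeword.


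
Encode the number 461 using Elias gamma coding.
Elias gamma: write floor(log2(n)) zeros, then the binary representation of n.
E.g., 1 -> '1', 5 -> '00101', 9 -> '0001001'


num_bits = floor(log2(461)) + 1 = 9
leading_zeros = num_bits - 1 = 8
binary(461) = 111001101

Elias gamma(461) = '00000000' + '111001101' = 00000000111001101 (17 bits)


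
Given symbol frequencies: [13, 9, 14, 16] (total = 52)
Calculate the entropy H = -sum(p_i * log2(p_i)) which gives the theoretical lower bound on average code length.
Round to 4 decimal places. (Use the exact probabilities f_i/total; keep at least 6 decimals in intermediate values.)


Per-symbol terms -p_i * log2(p_i) with p_i = f_i/52:
  p = 13/52 = 0.250000: log2(p) = -2.000000, -p*log2(p) = 0.500000
  p = 9/52 = 0.173077: log2(p) = -2.530515, -p*log2(p) = 0.437974
  p = 14/52 = 0.269231: log2(p) = -1.893085, -p*log2(p) = 0.509677
  p = 16/52 = 0.307692: log2(p) = -1.700440, -p*log2(p) = 0.523212
H = 0.500000 + 0.437974 + 0.509677 + 0.523212 = 1.970863

H = 1.9709 bits/symbol


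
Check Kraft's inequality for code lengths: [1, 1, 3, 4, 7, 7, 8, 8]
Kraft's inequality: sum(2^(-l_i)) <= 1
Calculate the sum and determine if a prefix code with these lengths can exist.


Sum = 2^(-1) + 2^(-1) + 2^(-3) + 2^(-4) + 2^(-7) + 2^(-7) + 2^(-8) + 2^(-8)
    = 0.5 + 0.5 + 0.125 + 0.0625 + 0.0078125 + 0.0078125 + 0.00390625 + 0.00390625
    = 310/256 = 1.2109375
Since 1.2109375 > 1, Kraft's inequality is NOT satisfied.
A prefix code with these lengths CANNOT exist.

Kraft sum = 1.2109375. Not satisfied.


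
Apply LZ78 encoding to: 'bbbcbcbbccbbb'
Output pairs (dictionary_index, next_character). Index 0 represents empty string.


LZ78 encoding steps:
Dictionary: {0: ''}
Step 1: w='' (idx 0), next='b' -> output (0, 'b'), add 'b' as idx 1
Step 2: w='b' (idx 1), next='b' -> output (1, 'b'), add 'bb' as idx 2
Step 3: w='' (idx 0), next='c' -> output (0, 'c'), add 'c' as idx 3
Step 4: w='b' (idx 1), next='c' -> output (1, 'c'), add 'bc' as idx 4
Step 5: w='bb' (idx 2), next='c' -> output (2, 'c'), add 'bbc' as idx 5
Step 6: w='c' (idx 3), next='b' -> output (3, 'b'), add 'cb' as idx 6
Step 7: w='bb' (idx 2), end of input -> output (2, '')


Encoded: [(0, 'b'), (1, 'b'), (0, 'c'), (1, 'c'), (2, 'c'), (3, 'b'), (2, '')]


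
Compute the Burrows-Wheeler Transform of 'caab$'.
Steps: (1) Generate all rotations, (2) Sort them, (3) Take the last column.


Rotations (sorted):
  0: $caab -> last char: b
  1: aab$c -> last char: c
  2: ab$ca -> last char: a
  3: b$caa -> last char: a
  4: caab$ -> last char: $


BWT = bcaa$


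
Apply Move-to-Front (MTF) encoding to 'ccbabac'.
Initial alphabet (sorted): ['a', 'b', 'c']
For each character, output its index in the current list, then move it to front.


MTF encoding:
'c': index 2 in ['a', 'b', 'c'] -> ['c', 'a', 'b']
'c': index 0 in ['c', 'a', 'b'] -> ['c', 'a', 'b']
'b': index 2 in ['c', 'a', 'b'] -> ['b', 'c', 'a']
'a': index 2 in ['b', 'c', 'a'] -> ['a', 'b', 'c']
'b': index 1 in ['a', 'b', 'c'] -> ['b', 'a', 'c']
'a': index 1 in ['b', 'a', 'c'] -> ['a', 'b', 'c']
'c': index 2 in ['a', 'b', 'c'] -> ['c', 'a', 'b']


Output: [2, 0, 2, 2, 1, 1, 2]


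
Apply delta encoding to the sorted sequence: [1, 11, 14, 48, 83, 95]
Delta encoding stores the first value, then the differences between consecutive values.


First value: 1
Deltas:
  11 - 1 = 10
  14 - 11 = 3
  48 - 14 = 34
  83 - 48 = 35
  95 - 83 = 12


Delta encoded: [1, 10, 3, 34, 35, 12]


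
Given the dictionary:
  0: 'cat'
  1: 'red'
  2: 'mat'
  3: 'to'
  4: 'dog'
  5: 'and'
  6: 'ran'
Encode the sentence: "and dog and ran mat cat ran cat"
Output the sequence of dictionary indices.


Look up each word in the dictionary:
  'and' -> 5
  'dog' -> 4
  'and' -> 5
  'ran' -> 6
  'mat' -> 2
  'cat' -> 0
  'ran' -> 6
  'cat' -> 0

Encoded: [5, 4, 5, 6, 2, 0, 6, 0]


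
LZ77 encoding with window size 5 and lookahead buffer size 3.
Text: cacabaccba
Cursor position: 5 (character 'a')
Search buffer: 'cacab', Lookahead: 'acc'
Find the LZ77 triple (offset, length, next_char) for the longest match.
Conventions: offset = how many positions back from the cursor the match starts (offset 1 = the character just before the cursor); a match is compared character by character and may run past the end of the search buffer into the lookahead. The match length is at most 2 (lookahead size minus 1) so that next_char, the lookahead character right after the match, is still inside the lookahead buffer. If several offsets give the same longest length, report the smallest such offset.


Try each offset into the search buffer:
  offset=1 (pos 4, char 'b'): match length 0
  offset=2 (pos 3, char 'a'): match length 1
  offset=3 (pos 2, char 'c'): match length 0
  offset=4 (pos 1, char 'a'): match length 2
  offset=5 (pos 0, char 'c'): match length 0
Longest match has length 2 at offset 4.
next_char = character at position 5 + 2 = 7 -> 'c'

Best match: offset=4, length=2 (matching 'ac' starting at position 1)
LZ77 triple: (4, 2, 'c')


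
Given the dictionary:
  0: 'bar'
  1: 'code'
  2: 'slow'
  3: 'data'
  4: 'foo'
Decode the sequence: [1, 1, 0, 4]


Look up each index in the dictionary:
  1 -> 'code'
  1 -> 'code'
  0 -> 'bar'
  4 -> 'foo'

Decoded: "code code bar foo"


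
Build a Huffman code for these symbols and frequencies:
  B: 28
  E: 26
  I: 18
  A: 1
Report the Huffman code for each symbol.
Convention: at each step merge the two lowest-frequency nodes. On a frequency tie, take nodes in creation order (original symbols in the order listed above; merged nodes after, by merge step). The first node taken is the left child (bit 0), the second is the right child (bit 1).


Huffman tree construction:
Step 1: Merge A(1) + I(18) = 19
Step 2: Merge (A+I)(19) + E(26) = 45
Step 3: Merge B(28) + ((A+I)+E)(45) = 73
Read each symbol's code off the tree from the root (left child = 0, right child = 1).

Codes:
  B: 0 (length 1)
  E: 11 (length 2)
  I: 101 (length 3)
  A: 100 (length 3)
Average code length: 137/73 = 1.8767 bits/symbol


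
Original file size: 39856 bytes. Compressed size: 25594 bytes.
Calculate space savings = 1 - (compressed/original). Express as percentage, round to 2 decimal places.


ratio = compressed/original = 25594/39856 = 0.642162
savings = 1 - ratio = 1 - 0.642162 = 0.357838
as a percentage: 0.357838 * 100 = 35.78%

Space savings = 1 - 25594/39856 = 35.78%


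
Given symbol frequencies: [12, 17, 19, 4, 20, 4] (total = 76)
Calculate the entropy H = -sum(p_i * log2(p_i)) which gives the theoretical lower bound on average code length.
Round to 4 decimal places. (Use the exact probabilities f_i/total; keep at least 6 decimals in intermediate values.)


Per-symbol terms -p_i * log2(p_i) with p_i = f_i/76:
  p = 12/76 = 0.157895: log2(p) = -2.662965, -p*log2(p) = 0.420468
  p = 17/76 = 0.223684: log2(p) = -2.160465, -p*log2(p) = 0.483262
  p = 19/76 = 0.250000: log2(p) = -2.000000, -p*log2(p) = 0.500000
  p = 4/76 = 0.052632: log2(p) = -4.247928, -p*log2(p) = 0.223575
  p = 20/76 = 0.263158: log2(p) = -1.925999, -p*log2(p) = 0.506842
  p = 4/76 = 0.052632: log2(p) = -4.247928, -p*log2(p) = 0.223575
H = 0.420468 + 0.483262 + 0.500000 + 0.223575 + 0.506842 + 0.223575 = 2.357722

H = 2.3577 bits/symbol


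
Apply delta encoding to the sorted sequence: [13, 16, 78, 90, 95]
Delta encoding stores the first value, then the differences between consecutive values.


First value: 13
Deltas:
  16 - 13 = 3
  78 - 16 = 62
  90 - 78 = 12
  95 - 90 = 5


Delta encoded: [13, 3, 62, 12, 5]


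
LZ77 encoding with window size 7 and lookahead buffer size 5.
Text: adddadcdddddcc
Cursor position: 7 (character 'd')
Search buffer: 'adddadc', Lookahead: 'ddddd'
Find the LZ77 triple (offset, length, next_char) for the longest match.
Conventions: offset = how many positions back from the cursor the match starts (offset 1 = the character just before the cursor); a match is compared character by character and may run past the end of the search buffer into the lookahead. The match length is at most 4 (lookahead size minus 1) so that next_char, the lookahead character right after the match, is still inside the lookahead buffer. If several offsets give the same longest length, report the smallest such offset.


Try each offset into the search buffer:
  offset=1 (pos 6, char 'c'): match length 0
  offset=2 (pos 5, char 'd'): match length 1
  offset=3 (pos 4, char 'a'): match length 0
  offset=4 (pos 3, char 'd'): match length 1
  offset=5 (pos 2, char 'd'): match length 2
  offset=6 (pos 1, char 'd'): match length 3
  offset=7 (pos 0, char 'a'): match length 0
Longest match has length 3 at offset 6.
next_char = character at position 7 + 3 = 10 -> 'd'

Best match: offset=6, length=3 (matching 'ddd' starting at position 1)
LZ77 triple: (6, 3, 'd')


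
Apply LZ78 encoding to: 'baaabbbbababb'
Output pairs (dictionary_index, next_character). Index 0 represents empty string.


LZ78 encoding steps:
Dictionary: {0: ''}
Step 1: w='' (idx 0), next='b' -> output (0, 'b'), add 'b' as idx 1
Step 2: w='' (idx 0), next='a' -> output (0, 'a'), add 'a' as idx 2
Step 3: w='a' (idx 2), next='a' -> output (2, 'a'), add 'aa' as idx 3
Step 4: w='b' (idx 1), next='b' -> output (1, 'b'), add 'bb' as idx 4
Step 5: w='bb' (idx 4), next='a' -> output (4, 'a'), add 'bba' as idx 5
Step 6: w='b' (idx 1), next='a' -> output (1, 'a'), add 'ba' as idx 6
Step 7: w='bb' (idx 4), end of input -> output (4, '')


Encoded: [(0, 'b'), (0, 'a'), (2, 'a'), (1, 'b'), (4, 'a'), (1, 'a'), (4, '')]


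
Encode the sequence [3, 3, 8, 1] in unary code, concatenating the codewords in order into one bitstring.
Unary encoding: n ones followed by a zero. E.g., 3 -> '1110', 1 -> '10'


Encode each number as n ones followed by a terminating 0:
  3 -> 1110 (4 bits)
  3 -> 1110 (4 bits)
  8 -> 111111110 (9 bits)
  1 -> 10 (2 bits)
Total length = 4 + 4 + 9 + 2 = 19 bits.

Unary([3, 3, 8, 1]) = 1110111011111111010 (19 bits)


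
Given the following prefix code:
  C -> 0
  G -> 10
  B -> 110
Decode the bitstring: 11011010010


Decoding step by step:
Bits 110 -> B
Bits 110 -> B
Bits 10 -> G
Bits 0 -> C
Bits 10 -> G


Decoded message: BBGCG


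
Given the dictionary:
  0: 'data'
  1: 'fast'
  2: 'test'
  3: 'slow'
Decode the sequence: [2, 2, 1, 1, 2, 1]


Look up each index in the dictionary:
  2 -> 'test'
  2 -> 'test'
  1 -> 'fast'
  1 -> 'fast'
  2 -> 'test'
  1 -> 'fast'

Decoded: "test test fast fast test fast"


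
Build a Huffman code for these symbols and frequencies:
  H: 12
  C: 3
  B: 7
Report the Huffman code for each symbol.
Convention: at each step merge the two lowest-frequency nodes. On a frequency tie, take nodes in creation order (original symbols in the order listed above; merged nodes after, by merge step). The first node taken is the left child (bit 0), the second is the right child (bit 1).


Huffman tree construction:
Step 1: Merge C(3) + B(7) = 10
Step 2: Merge (C+B)(10) + H(12) = 22
Read each symbol's code off the tree from the root (left child = 0, right child = 1).

Codes:
  H: 1 (length 1)
  C: 00 (length 2)
  B: 01 (length 2)
Average code length: 32/22 = 1.4545 bits/symbol


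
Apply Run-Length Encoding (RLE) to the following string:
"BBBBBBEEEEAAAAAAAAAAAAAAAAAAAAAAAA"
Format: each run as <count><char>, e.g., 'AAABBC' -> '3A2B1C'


Scanning runs left to right:
  i=0: run of 'B' x 6 -> '6B'
  i=6: run of 'E' x 4 -> '4E'
  i=10: run of 'A' x 24 -> '24A'

RLE = 6B4E24A


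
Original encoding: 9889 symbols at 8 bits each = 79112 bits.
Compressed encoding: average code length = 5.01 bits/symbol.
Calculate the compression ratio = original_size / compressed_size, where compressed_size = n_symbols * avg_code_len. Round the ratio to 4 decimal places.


original_size = n_symbols * orig_bits = 9889 * 8 = 79112 bits
compressed_size = n_symbols * avg_code_len = 9889 * 5.01 = 49543.89 bits
ratio = original_size / compressed_size = 79112 / 49543.89 = 1.5968

Compression ratio = 1.5968


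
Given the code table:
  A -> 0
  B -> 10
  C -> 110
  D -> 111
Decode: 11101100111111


Decoding:
111 -> D
0 -> A
110 -> C
0 -> A
111 -> D
111 -> D


Result: DACADD


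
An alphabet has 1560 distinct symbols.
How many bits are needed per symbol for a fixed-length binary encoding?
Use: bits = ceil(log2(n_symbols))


log2(1560) = 10.6073
Bracket: 2^10 = 1024 < 1560 <= 2^11 = 2048
So ceil(log2(1560)) = 11

bits = ceil(log2(1560)) = ceil(10.6073) = 11 bits


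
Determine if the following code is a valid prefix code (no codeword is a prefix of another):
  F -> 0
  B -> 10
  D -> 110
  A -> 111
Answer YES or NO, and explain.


Checking each pair (does one codeword prefix another?):
  F='0' vs B='10': no prefix
  F='0' vs D='110': no prefix
  F='0' vs A='111': no prefix
  B='10' vs F='0': no prefix
  B='10' vs D='110': no prefix
  B='10' vs A='111': no prefix
  D='110' vs F='0': no prefix
  D='110' vs B='10': no prefix
  D='110' vs A='111': no prefix
  A='111' vs F='0': no prefix
  A='111' vs B='10': no prefix
  A='111' vs D='110': no prefix
No violation found over all pairs.

YES -- this is a valid prefix code. No codeword is a prefix of any other codeword.


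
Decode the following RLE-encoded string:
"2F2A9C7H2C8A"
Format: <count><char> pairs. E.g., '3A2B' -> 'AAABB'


Expanding each <count><char> pair:
  2F -> 'FF'
  2A -> 'AA'
  9C -> 'CCCCCCCCC'
  7H -> 'HHHHHHH'
  2C -> 'CC'
  8A -> 'AAAAAAAA'

Decoded = FFAACCCCCCCCCHHHHHHHCCAAAAAAAA


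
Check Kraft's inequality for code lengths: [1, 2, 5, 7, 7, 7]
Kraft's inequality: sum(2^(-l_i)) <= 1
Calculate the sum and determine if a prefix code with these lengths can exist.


Sum = 2^(-1) + 2^(-2) + 2^(-5) + 2^(-7) + 2^(-7) + 2^(-7)
    = 0.5 + 0.25 + 0.03125 + 0.0078125 + 0.0078125 + 0.0078125
    = 103/128 = 0.8046875
Since 0.8046875 <= 1, Kraft's inequality IS satisfied.
A prefix code with these lengths CAN exist.

Kraft sum = 0.8046875. Satisfied.


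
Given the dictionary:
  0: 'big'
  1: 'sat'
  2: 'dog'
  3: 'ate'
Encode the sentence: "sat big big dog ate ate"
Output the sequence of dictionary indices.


Look up each word in the dictionary:
  'sat' -> 1
  'big' -> 0
  'big' -> 0
  'dog' -> 2
  'ate' -> 3
  'ate' -> 3

Encoded: [1, 0, 0, 2, 3, 3]


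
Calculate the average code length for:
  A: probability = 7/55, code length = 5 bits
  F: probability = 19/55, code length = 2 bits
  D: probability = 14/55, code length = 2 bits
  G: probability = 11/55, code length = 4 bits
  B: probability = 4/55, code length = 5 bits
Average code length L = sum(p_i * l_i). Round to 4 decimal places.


Weighted contributions p_i * l_i:
  A: (7/55) * 5 = 35/55
  F: (19/55) * 2 = 38/55
  D: (14/55) * 2 = 28/55
  G: (11/55) * 4 = 44/55
  B: (4/55) * 5 = 20/55
Sum = (35 + 38 + 28 + 44 + 20)/55 = 165/55

L = 165/55 = 3.0000 bits/symbol


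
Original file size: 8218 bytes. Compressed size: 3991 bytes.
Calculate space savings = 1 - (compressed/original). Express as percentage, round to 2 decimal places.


ratio = compressed/original = 3991/8218 = 0.485641
savings = 1 - ratio = 1 - 0.485641 = 0.514359
as a percentage: 0.514359 * 100 = 51.44%

Space savings = 1 - 3991/8218 = 51.44%


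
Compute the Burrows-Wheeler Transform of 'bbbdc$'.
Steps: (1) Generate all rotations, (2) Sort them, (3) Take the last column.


Rotations (sorted):
  0: $bbbdc -> last char: c
  1: bbbdc$ -> last char: $
  2: bbdc$b -> last char: b
  3: bdc$bb -> last char: b
  4: c$bbbd -> last char: d
  5: dc$bbb -> last char: b


BWT = c$bbdb


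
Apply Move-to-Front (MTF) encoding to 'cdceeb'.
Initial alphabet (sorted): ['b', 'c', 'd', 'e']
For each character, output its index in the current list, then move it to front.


MTF encoding:
'c': index 1 in ['b', 'c', 'd', 'e'] -> ['c', 'b', 'd', 'e']
'd': index 2 in ['c', 'b', 'd', 'e'] -> ['d', 'c', 'b', 'e']
'c': index 1 in ['d', 'c', 'b', 'e'] -> ['c', 'd', 'b', 'e']
'e': index 3 in ['c', 'd', 'b', 'e'] -> ['e', 'c', 'd', 'b']
'e': index 0 in ['e', 'c', 'd', 'b'] -> ['e', 'c', 'd', 'b']
'b': index 3 in ['e', 'c', 'd', 'b'] -> ['b', 'e', 'c', 'd']


Output: [1, 2, 1, 3, 0, 3]


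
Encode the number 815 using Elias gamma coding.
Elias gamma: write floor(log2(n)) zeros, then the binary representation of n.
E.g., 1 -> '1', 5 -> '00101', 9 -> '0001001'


num_bits = floor(log2(815)) + 1 = 10
leading_zeros = num_bits - 1 = 9
binary(815) = 1100101111

Elias gamma(815) = '000000000' + '1100101111' = 0000000001100101111 (19 bits)


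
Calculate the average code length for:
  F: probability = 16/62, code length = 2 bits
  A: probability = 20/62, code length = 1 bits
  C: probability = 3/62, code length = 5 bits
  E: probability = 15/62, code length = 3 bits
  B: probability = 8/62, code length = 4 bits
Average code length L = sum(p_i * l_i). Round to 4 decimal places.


Weighted contributions p_i * l_i:
  F: (16/62) * 2 = 32/62
  A: (20/62) * 1 = 20/62
  C: (3/62) * 5 = 15/62
  E: (15/62) * 3 = 45/62
  B: (8/62) * 4 = 32/62
Sum = (32 + 20 + 15 + 45 + 32)/62 = 144/62

L = 144/62 = 2.3226 bits/symbol


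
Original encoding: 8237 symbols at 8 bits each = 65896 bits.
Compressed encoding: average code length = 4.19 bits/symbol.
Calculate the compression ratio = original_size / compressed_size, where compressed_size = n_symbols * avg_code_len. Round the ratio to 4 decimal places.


original_size = n_symbols * orig_bits = 8237 * 8 = 65896 bits
compressed_size = n_symbols * avg_code_len = 8237 * 4.19 = 34513.03 bits
ratio = original_size / compressed_size = 65896 / 34513.03 = 1.9093

Compression ratio = 1.9093


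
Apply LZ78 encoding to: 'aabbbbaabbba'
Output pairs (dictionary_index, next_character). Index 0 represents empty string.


LZ78 encoding steps:
Dictionary: {0: ''}
Step 1: w='' (idx 0), next='a' -> output (0, 'a'), add 'a' as idx 1
Step 2: w='a' (idx 1), next='b' -> output (1, 'b'), add 'ab' as idx 2
Step 3: w='' (idx 0), next='b' -> output (0, 'b'), add 'b' as idx 3
Step 4: w='b' (idx 3), next='b' -> output (3, 'b'), add 'bb' as idx 4
Step 5: w='a' (idx 1), next='a' -> output (1, 'a'), add 'aa' as idx 5
Step 6: w='bb' (idx 4), next='b' -> output (4, 'b'), add 'bbb' as idx 6
Step 7: w='a' (idx 1), end of input -> output (1, '')


Encoded: [(0, 'a'), (1, 'b'), (0, 'b'), (3, 'b'), (1, 'a'), (4, 'b'), (1, '')]


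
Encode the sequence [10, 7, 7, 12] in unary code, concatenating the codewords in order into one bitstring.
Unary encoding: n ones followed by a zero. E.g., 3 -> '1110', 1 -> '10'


Encode each number as n ones followed by a terminating 0:
  10 -> 11111111110 (11 bits)
  7 -> 11111110 (8 bits)
  7 -> 11111110 (8 bits)
  12 -> 1111111111110 (13 bits)
Total length = 11 + 8 + 8 + 13 = 40 bits.

Unary([10, 7, 7, 12]) = 1111111111011111110111111101111111111110 (40 bits)


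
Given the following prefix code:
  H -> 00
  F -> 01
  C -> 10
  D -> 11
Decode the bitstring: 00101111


Decoding step by step:
Bits 00 -> H
Bits 10 -> C
Bits 11 -> D
Bits 11 -> D


Decoded message: HCDD


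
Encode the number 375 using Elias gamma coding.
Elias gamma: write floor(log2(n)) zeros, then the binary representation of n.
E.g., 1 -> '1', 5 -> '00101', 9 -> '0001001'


num_bits = floor(log2(375)) + 1 = 9
leading_zeros = num_bits - 1 = 8
binary(375) = 101110111

Elias gamma(375) = '00000000' + '101110111' = 00000000101110111 (17 bits)


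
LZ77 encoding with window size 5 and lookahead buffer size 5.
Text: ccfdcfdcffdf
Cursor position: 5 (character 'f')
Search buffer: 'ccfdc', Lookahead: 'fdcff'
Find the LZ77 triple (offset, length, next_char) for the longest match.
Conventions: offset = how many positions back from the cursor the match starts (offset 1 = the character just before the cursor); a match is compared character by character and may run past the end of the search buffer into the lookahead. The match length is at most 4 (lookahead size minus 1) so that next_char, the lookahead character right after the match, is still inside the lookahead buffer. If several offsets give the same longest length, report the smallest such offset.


Try each offset into the search buffer:
  offset=1 (pos 4, char 'c'): match length 0
  offset=2 (pos 3, char 'd'): match length 0
  offset=3 (pos 2, char 'f'): match length 4
  offset=4 (pos 1, char 'c'): match length 0
  offset=5 (pos 0, char 'c'): match length 0
Longest match has length 4 at offset 3.
next_char = character at position 5 + 4 = 9 -> 'f'

Best match: offset=3, length=4 (matching 'fdcf' starting at position 2)
LZ77 triple: (3, 4, 'f')


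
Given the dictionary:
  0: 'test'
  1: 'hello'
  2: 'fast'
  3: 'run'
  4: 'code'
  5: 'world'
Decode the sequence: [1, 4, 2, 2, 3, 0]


Look up each index in the dictionary:
  1 -> 'hello'
  4 -> 'code'
  2 -> 'fast'
  2 -> 'fast'
  3 -> 'run'
  0 -> 'test'

Decoded: "hello code fast fast run test"


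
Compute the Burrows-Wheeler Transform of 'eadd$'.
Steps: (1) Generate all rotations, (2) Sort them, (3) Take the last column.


Rotations (sorted):
  0: $eadd -> last char: d
  1: add$e -> last char: e
  2: d$ead -> last char: d
  3: dd$ea -> last char: a
  4: eadd$ -> last char: $


BWT = deda$


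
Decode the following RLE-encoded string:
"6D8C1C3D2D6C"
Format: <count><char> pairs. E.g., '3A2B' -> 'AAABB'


Expanding each <count><char> pair:
  6D -> 'DDDDDD'
  8C -> 'CCCCCCCC'
  1C -> 'C'
  3D -> 'DDD'
  2D -> 'DD'
  6C -> 'CCCCCC'

Decoded = DDDDDDCCCCCCCCCDDDDDCCCCCC


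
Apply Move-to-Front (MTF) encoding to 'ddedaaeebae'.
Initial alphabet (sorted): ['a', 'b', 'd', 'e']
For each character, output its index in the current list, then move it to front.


MTF encoding:
'd': index 2 in ['a', 'b', 'd', 'e'] -> ['d', 'a', 'b', 'e']
'd': index 0 in ['d', 'a', 'b', 'e'] -> ['d', 'a', 'b', 'e']
'e': index 3 in ['d', 'a', 'b', 'e'] -> ['e', 'd', 'a', 'b']
'd': index 1 in ['e', 'd', 'a', 'b'] -> ['d', 'e', 'a', 'b']
'a': index 2 in ['d', 'e', 'a', 'b'] -> ['a', 'd', 'e', 'b']
'a': index 0 in ['a', 'd', 'e', 'b'] -> ['a', 'd', 'e', 'b']
'e': index 2 in ['a', 'd', 'e', 'b'] -> ['e', 'a', 'd', 'b']
'e': index 0 in ['e', 'a', 'd', 'b'] -> ['e', 'a', 'd', 'b']
'b': index 3 in ['e', 'a', 'd', 'b'] -> ['b', 'e', 'a', 'd']
'a': index 2 in ['b', 'e', 'a', 'd'] -> ['a', 'b', 'e', 'd']
'e': index 2 in ['a', 'b', 'e', 'd'] -> ['e', 'a', 'b', 'd']


Output: [2, 0, 3, 1, 2, 0, 2, 0, 3, 2, 2]


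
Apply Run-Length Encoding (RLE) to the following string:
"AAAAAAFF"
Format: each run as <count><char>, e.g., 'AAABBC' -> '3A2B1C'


Scanning runs left to right:
  i=0: run of 'A' x 6 -> '6A'
  i=6: run of 'F' x 2 -> '2F'

RLE = 6A2F


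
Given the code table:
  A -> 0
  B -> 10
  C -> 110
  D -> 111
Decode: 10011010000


Decoding:
10 -> B
0 -> A
110 -> C
10 -> B
0 -> A
0 -> A
0 -> A


Result: BACBAAA


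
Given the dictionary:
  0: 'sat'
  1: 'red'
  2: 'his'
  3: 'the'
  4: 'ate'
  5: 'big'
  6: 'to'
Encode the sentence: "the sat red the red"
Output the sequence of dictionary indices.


Look up each word in the dictionary:
  'the' -> 3
  'sat' -> 0
  'red' -> 1
  'the' -> 3
  'red' -> 1

Encoded: [3, 0, 1, 3, 1]


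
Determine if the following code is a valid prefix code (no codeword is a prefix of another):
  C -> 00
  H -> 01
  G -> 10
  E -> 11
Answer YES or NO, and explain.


Checking each pair (does one codeword prefix another?):
  C='00' vs H='01': no prefix
  C='00' vs G='10': no prefix
  C='00' vs E='11': no prefix
  H='01' vs C='00': no prefix
  H='01' vs G='10': no prefix
  H='01' vs E='11': no prefix
  G='10' vs C='00': no prefix
  G='10' vs H='01': no prefix
  G='10' vs E='11': no prefix
  E='11' vs C='00': no prefix
  E='11' vs H='01': no prefix
  E='11' vs G='10': no prefix
No violation found over all pairs.

YES -- this is a valid prefix code. No codeword is a prefix of any other codeword.


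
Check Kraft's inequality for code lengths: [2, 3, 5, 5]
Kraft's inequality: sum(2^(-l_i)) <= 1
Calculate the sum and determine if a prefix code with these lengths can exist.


Sum = 2^(-2) + 2^(-3) + 2^(-5) + 2^(-5)
    = 0.25 + 0.125 + 0.03125 + 0.03125
    = 14/32 = 0.4375
Since 0.4375 <= 1, Kraft's inequality IS satisfied.
A prefix code with these lengths CAN exist.

Kraft sum = 0.4375. Satisfied.


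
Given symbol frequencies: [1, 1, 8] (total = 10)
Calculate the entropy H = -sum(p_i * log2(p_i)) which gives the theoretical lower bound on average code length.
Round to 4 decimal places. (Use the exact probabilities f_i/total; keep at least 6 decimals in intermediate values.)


Per-symbol terms -p_i * log2(p_i) with p_i = f_i/10:
  p = 1/10 = 0.100000: log2(p) = -3.321928, -p*log2(p) = 0.332193
  p = 1/10 = 0.100000: log2(p) = -3.321928, -p*log2(p) = 0.332193
  p = 8/10 = 0.800000: log2(p) = -0.321928, -p*log2(p) = 0.257542
H = 0.332193 + 0.332193 + 0.257542 = 0.921928

H = 0.9219 bits/symbol


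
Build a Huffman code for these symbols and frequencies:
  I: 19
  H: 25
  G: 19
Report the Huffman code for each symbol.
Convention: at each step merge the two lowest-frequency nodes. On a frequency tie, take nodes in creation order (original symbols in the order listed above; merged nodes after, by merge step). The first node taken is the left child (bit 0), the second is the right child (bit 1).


Huffman tree construction:
Step 1: Merge I(19) + G(19) = 38
Step 2: Merge H(25) + (I+G)(38) = 63
Read each symbol's code off the tree from the root (left child = 0, right child = 1).

Codes:
  I: 10 (length 2)
  H: 0 (length 1)
  G: 11 (length 2)
Average code length: 101/63 = 1.6032 bits/symbol


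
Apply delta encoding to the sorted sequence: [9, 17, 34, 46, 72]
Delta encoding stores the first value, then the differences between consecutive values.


First value: 9
Deltas:
  17 - 9 = 8
  34 - 17 = 17
  46 - 34 = 12
  72 - 46 = 26


Delta encoded: [9, 8, 17, 12, 26]


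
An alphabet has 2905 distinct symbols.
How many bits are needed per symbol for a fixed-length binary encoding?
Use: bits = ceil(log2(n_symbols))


log2(2905) = 11.5043
Bracket: 2^11 = 2048 < 2905 <= 2^12 = 4096
So ceil(log2(2905)) = 12

bits = ceil(log2(2905)) = ceil(11.5043) = 12 bits


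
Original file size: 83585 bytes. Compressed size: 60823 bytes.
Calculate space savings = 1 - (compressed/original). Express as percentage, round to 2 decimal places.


ratio = compressed/original = 60823/83585 = 0.727678
savings = 1 - ratio = 1 - 0.727678 = 0.272322
as a percentage: 0.272322 * 100 = 27.23%

Space savings = 1 - 60823/83585 = 27.23%


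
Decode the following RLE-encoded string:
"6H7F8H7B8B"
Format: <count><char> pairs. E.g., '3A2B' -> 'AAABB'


Expanding each <count><char> pair:
  6H -> 'HHHHHH'
  7F -> 'FFFFFFF'
  8H -> 'HHHHHHHH'
  7B -> 'BBBBBBB'
  8B -> 'BBBBBBBB'

Decoded = HHHHHHFFFFFFFHHHHHHHHBBBBBBBBBBBBBBB
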